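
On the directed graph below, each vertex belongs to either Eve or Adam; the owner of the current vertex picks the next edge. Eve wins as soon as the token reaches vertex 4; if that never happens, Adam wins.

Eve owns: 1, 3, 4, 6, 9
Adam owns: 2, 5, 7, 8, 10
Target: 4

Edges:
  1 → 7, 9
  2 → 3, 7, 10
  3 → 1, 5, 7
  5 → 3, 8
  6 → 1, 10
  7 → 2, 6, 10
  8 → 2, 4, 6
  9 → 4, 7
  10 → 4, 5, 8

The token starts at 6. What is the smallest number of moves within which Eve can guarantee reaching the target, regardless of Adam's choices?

A0 = {4}
A1: add {9} — 9 (Eve) has 9→4.
A2: add {1} — 1 (Eve) has 1→9.
A3: add {3, 6} — 3 (Eve) has 3→1; 6 (Eve) has 6→1.
A4 = A3; e.g. 2 (Adam) can still go to 7. Fixed point.
6 enters the attractor at level 3, so Eve can force the target in 3 moves from there.

3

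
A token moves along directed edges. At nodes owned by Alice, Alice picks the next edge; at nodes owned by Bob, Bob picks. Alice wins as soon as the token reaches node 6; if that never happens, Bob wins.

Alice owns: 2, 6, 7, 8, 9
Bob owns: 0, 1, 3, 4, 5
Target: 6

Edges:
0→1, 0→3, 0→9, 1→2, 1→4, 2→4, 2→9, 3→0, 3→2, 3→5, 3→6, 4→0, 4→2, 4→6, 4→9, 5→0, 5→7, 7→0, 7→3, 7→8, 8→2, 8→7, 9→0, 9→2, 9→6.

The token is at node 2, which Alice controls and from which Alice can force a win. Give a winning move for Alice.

A0 = {6}
A1: add {9} — 9 (Alice) has 9→6.
A2: add {2} — 2 (Alice) has 2→9.
A3: add {8} — 8 (Alice) has 8→2.
A4: add {7} — 7 (Alice) has 7→8.
A5 = A4; e.g. 0 (Bob) can still go to 1. Fixed point.
From 2, successor 9 is in the attractor (rank 1); the other successor 4 is not.

9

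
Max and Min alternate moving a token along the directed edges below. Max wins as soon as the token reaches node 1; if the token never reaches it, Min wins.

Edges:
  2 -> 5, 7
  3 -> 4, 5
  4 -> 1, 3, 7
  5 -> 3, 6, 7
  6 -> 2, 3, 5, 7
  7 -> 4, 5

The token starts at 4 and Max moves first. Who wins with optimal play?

Max

Track states (vertex, player-to-move).
A0 = {(1,Max), (1,Min)}
A1: add {(4,Max)}.
(4,Max) ∈ A1 ⇒ Max forces the target.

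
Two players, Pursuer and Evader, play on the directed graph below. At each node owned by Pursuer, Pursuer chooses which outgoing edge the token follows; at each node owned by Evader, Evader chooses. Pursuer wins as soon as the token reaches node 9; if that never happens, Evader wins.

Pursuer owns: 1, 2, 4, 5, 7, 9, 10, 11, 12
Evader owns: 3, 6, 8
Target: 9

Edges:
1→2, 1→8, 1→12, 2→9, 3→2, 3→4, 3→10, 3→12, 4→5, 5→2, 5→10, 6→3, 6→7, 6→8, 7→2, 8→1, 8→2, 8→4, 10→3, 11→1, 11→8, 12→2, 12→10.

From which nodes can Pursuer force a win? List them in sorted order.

A0 = {9}
A1: add {2} — 2 (Pursuer) has 2→9.
A2: add {1, 5, 7, 12} — 1 (Pursuer) has 1→2; 5 (Pursuer) has 5→2; 7 (Pursuer) has 7→2; 12 (Pursuer) has 12→2.
A3: add {4, 11} — 4 (Pursuer) has 4→5; 11 (Pursuer) has 11→1.
A4: add {8} — 8 (Evader): all of {1, 2, 4} already in.
A5 = A4; e.g. 3 (Evader) can still go to 10. Fixed point.
Pursuer's winning region = {1, 2, 4, 5, 7, 8, 9, 11, 12}.

1, 2, 4, 5, 7, 8, 9, 11, 12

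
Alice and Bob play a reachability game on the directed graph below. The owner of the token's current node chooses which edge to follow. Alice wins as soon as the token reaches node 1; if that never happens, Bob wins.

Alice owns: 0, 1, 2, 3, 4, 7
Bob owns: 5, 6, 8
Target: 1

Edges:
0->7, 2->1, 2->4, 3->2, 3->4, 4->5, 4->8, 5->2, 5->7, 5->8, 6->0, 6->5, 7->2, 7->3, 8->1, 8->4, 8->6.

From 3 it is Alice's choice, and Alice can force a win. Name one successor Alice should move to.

2

A0 = {1}
A1: add {2} — 2 (Alice) has 2→1.
A2: add {3, 7} — 3 (Alice) has 3→2; 7 (Alice) has 7→2.
A3: add {0} — 0 (Alice) has 0→7.
A4 = A3; e.g. 4 (Alice) has no edge into A3. Fixed point.
From 3, successor 2 is in the attractor (rank 1); the other successor 4 is not.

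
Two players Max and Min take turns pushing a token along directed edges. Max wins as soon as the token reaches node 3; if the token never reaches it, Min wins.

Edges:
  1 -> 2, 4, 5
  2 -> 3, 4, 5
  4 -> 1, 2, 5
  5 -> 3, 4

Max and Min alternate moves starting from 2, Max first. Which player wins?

Track states (vertex, player-to-move).
A0 = {(3,Max), (3,Min)}
A1: add {(2,Max), (5,Max)}.
(2,Max) ∈ A1 ⇒ Max forces the target.

Max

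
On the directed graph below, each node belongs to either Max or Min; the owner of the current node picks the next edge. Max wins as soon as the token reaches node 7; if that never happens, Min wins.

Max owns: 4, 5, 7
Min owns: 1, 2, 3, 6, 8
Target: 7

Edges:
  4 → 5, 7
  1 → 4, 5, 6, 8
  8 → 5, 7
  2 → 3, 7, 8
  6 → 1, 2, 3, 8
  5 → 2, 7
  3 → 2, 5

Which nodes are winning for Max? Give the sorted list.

4, 5, 7, 8

A0 = {7}
A1: add {4, 5} — 4 (Max) has 4→7; 5 (Max) has 5→7.
A2: add {8} — 8 (Min): all of {5, 7} already in.
A3 = A2; e.g. 1 (Min) can still go to 6. Fixed point.
Max's winning region = {4, 5, 7, 8}.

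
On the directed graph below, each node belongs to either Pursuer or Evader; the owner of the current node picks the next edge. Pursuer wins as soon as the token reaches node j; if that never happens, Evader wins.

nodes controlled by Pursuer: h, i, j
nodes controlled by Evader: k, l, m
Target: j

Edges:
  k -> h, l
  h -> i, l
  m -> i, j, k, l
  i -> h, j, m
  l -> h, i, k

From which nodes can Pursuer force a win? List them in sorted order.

A0 = {j}
A1: add {i} — i (Pursuer) has i→j.
A2: add {h} — h (Pursuer) has h→i.
A3 = A2; e.g. k (Evader) can still go to l. Fixed point.
Pursuer's winning region = {h, i, j}.

h, i, j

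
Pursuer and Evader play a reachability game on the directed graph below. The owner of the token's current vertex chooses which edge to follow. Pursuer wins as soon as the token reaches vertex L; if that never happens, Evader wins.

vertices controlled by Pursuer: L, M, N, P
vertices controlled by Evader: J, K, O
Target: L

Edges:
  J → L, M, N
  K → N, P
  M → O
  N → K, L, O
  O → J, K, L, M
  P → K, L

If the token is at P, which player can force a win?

A0 = {L}
A1: add {N, P} — N (Pursuer) has N→L; P (Pursuer) has P→L.
P ∈ A1, so Pursuer can force the target.

Pursuer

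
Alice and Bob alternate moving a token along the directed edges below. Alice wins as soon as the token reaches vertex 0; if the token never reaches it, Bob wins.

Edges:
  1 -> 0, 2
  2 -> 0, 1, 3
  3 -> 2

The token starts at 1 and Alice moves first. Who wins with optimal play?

Alice

Track states (vertex, player-to-move).
A0 = {(0,Alice), (0,Bob)}
A1: add {(1,Alice), (2,Alice)}.
(1,Alice) ∈ A1 ⇒ Alice forces the target.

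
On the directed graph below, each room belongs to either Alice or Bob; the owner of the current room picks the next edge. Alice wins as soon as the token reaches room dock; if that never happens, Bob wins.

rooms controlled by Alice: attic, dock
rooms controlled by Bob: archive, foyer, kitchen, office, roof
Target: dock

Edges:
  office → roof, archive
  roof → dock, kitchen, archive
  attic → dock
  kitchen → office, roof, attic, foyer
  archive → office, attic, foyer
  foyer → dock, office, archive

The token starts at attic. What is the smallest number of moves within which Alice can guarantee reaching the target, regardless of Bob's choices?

A0 = {dock}
A1: add {attic} — attic (Alice) has attic→dock.
A2 = A1; e.g. office (Bob) can still go to roof. Fixed point.
attic enters the attractor at level 1, so Alice can force the target in 1 move from there.

1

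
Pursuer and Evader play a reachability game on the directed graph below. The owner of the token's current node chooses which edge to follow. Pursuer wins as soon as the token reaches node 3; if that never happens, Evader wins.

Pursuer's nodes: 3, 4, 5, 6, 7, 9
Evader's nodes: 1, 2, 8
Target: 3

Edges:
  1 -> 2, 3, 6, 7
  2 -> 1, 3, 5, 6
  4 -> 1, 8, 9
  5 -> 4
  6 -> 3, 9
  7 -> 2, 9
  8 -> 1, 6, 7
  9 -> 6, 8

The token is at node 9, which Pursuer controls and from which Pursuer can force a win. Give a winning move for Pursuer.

6

A0 = {3}
A1: add {6} — 6 (Pursuer) has 6→3.
A2: add {9} — 9 (Pursuer) has 9→6.
A3: add {4, 7} — 4 (Pursuer) has 4→9; 7 (Pursuer) has 7→9.
A4: add {5} — 5 (Pursuer) has 5→4.
A5 = A4; e.g. 1 (Evader) can still go to 2. Fixed point.
From 9, successor 6 is in the attractor (rank 1); the other successor 8 is not.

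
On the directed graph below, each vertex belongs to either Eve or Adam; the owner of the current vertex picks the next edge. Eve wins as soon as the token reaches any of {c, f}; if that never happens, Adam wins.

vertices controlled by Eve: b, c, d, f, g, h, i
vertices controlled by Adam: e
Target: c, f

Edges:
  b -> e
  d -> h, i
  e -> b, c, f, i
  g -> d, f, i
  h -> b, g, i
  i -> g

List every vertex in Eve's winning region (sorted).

c, d, f, g, h, i

A0 = {c, f}
A1: add {g} — g (Eve) has g→f.
A2: add {h, i} — h (Eve) has h→g; i (Eve) has i→g.
A3: add {d} — d (Eve) has d→h.
A4 = A3; e.g. b (Eve) has no edge into A3. Fixed point.
Eve's winning region = {c, d, f, g, h, i}.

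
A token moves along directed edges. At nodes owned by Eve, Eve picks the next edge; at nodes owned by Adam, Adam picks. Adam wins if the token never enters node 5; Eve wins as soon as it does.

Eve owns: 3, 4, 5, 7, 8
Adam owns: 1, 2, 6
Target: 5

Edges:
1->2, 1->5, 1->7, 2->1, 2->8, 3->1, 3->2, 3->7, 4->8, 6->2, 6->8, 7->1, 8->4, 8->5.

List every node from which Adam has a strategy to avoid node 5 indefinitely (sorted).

A0 = {5}
A1: add {8} — 8 (Eve) has 8→5.
A2: add {4} — 4 (Eve) has 4→8.
A3 = A2; e.g. 1 (Adam) can still go to 2. Fixed point.
Eve's attractor = {4, 5, 8}; Adam avoids the target exactly from the complement.

1, 2, 3, 6, 7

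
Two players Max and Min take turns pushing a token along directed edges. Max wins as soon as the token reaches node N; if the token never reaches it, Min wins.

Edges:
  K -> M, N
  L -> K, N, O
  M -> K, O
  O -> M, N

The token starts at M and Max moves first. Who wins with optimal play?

Min

Track states (vertex, player-to-move).
A0 = {(N,Max), (N,Min)}
A1: add {(K,Max), (L,Max), (O,Max)}.
A2: add {(L,Min), (M,Min)}.
A3 = A2; e.g. (K,Min) stays out. (M,Max) never enters ⇒ Min avoids the target.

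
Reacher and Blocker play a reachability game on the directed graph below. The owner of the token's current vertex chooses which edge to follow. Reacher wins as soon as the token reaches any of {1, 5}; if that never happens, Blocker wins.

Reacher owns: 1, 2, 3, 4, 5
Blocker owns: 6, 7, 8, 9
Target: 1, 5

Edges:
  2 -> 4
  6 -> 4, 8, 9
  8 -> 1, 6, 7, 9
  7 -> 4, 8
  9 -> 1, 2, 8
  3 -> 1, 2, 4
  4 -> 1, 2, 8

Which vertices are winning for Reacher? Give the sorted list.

1, 2, 3, 4, 5

A0 = {1, 5}
A1: add {3, 4} — 3 (Reacher) has 3→1; 4 (Reacher) has 4→1.
A2: add {2} — 2 (Reacher) has 2→4.
A3 = A2; e.g. 6 (Blocker) can still go to 8. Fixed point.
Reacher's winning region = {1, 2, 3, 4, 5}.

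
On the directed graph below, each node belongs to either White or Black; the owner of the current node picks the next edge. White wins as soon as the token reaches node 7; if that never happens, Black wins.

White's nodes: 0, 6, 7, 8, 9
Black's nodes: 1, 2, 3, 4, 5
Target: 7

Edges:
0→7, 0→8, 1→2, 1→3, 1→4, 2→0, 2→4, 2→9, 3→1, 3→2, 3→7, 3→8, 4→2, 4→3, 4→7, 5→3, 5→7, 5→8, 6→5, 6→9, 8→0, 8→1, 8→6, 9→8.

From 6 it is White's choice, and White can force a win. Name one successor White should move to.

A0 = {7}
A1: add {0} — 0 (White) has 0→7.
A2: add {8} — 8 (White) has 8→0.
A3: add {9} — 9 (White) has 9→8.
A4: add {6} — 6 (White) has 6→9.
A5 = A4; e.g. 1 (Black) can still go to 2. Fixed point.
From 6, successor 9 is in the attractor (rank 3); the other successor 5 is not.

9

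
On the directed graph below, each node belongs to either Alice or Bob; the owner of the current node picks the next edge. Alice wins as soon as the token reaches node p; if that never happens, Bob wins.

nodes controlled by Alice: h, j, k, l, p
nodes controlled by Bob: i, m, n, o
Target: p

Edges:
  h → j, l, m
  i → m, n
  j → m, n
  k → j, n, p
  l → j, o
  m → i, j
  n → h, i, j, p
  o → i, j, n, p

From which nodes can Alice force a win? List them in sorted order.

A0 = {p}
A1: add {k} — k (Alice) has k→p.
A2 = A1; e.g. h (Alice) has no edge into A1. Fixed point.
Alice's winning region = {k, p}.

k, p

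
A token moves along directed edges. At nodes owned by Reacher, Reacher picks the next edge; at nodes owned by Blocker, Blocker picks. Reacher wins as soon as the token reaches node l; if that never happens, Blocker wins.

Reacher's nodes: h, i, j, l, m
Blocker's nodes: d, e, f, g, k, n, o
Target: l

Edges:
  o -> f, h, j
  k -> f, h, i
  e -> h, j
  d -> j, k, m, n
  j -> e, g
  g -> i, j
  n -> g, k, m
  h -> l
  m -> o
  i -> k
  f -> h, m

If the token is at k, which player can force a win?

Blocker

A0 = {l}
A1: add {h} — h (Reacher) has h→l.
A2 = A1; e.g. d (Blocker) can still go to j. Fixed point.
k never enters the attractor, so Blocker can avoid the target forever.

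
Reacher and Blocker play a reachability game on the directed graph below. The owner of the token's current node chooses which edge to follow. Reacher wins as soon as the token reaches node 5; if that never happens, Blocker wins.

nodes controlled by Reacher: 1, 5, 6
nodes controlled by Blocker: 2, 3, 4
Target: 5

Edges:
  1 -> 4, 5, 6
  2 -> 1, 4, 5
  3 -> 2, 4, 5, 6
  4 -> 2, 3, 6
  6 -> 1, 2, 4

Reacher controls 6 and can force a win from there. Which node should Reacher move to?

1

A0 = {5}
A1: add {1} — 1 (Reacher) has 1→5.
A2: add {6} — 6 (Reacher) has 6→1.
A3 = A2; e.g. 2 (Blocker) can still go to 4. Fixed point.
From 6, successor 1 is in the attractor (rank 1); the other successors 2, 4 are not.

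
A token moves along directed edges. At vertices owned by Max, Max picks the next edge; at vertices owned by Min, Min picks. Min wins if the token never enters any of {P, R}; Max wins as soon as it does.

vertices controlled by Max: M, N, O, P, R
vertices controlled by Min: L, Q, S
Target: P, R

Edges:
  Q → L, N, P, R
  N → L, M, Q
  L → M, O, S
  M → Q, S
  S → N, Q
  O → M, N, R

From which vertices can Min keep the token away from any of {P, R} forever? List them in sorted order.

A0 = {P, R}
A1: add {O} — O (Max) has O→R.
A2 = A1; e.g. L (Min) can still go to M. Fixed point.
Max's attractor = {O, P, R}; Min avoids the target exactly from the complement.

L, M, N, Q, S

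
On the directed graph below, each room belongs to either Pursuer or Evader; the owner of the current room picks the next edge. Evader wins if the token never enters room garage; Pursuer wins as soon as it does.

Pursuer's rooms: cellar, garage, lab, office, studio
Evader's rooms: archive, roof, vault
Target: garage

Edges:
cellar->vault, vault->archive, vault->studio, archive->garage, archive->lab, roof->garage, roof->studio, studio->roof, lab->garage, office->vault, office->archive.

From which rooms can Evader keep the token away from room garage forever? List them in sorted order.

A0 = {garage}
A1: add {lab} — lab (Pursuer) has lab→garage.
A2: add {archive} — archive (Evader): all of {garage, lab} already in.
A3: add {office} — office (Pursuer) has office→archive.
A4 = A3; e.g. cellar (Pursuer) has no edge into A3. Fixed point.
Pursuer's attractor = {archive, garage, lab, office}; Evader avoids the target exactly from the complement.

cellar, roof, studio, vault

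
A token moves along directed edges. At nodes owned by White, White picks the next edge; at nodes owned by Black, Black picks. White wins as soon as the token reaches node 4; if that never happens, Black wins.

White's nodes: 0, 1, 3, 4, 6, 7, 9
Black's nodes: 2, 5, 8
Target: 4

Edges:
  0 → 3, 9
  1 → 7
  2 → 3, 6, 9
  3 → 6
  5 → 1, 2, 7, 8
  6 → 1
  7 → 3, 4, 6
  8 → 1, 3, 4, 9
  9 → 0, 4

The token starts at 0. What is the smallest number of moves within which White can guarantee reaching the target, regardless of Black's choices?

A0 = {4}
A1: add {7, 9} — 7 (White) has 7→4; 9 (White) has 9→4.
A2: add {0, 1} — 0 (White) has 0→9; 1 (White) has 1→7.
0 enters the attractor at level 2, so White can force the target in 2 moves from there.

2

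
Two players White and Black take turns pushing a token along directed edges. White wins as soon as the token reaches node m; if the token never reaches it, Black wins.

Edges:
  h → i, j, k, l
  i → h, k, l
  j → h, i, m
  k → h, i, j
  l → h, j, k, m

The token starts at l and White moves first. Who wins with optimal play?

Track states (vertex, player-to-move).
A0 = {(m,White), (m,Black)}
A1: add {(j,White), (l,White)}.
(l,White) ∈ A1 ⇒ White forces the target.

White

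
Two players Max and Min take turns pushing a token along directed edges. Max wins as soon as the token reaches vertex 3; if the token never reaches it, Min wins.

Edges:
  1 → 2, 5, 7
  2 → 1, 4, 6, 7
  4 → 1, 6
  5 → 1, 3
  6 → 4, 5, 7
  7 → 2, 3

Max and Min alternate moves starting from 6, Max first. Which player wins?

Min

Track states (vertex, player-to-move).
A0 = {(3,Max), (3,Min)}
A1: add {(5,Max), (7,Max)}.
A2 = A1; e.g. (1,Max) stays out. (6,Max) never enters ⇒ Min avoids the target.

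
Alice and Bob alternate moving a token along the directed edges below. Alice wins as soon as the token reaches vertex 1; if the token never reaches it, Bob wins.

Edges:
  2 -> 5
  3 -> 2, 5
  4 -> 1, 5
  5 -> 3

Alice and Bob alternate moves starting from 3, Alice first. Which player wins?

Bob

Track states (vertex, player-to-move).
A0 = {(1,Alice), (1,Bob)}
A1: add {(4,Alice)}.
A2 = A1; e.g. (2,Alice) stays out. (3,Alice) never enters ⇒ Bob avoids the target.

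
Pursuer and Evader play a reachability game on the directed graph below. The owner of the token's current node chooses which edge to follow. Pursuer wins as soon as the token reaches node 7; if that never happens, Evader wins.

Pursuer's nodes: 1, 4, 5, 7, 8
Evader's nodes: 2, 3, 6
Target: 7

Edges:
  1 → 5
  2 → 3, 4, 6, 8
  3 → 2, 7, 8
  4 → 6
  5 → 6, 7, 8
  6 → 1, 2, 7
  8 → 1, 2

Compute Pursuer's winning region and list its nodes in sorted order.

A0 = {7}
A1: add {5} — 5 (Pursuer) has 5→7.
A2: add {1} — 1 (Pursuer) has 1→5.
A3: add {8} — 8 (Pursuer) has 8→1.
A4 = A3; e.g. 2 (Evader) can still go to 3. Fixed point.
Pursuer's winning region = {1, 5, 7, 8}.

1, 5, 7, 8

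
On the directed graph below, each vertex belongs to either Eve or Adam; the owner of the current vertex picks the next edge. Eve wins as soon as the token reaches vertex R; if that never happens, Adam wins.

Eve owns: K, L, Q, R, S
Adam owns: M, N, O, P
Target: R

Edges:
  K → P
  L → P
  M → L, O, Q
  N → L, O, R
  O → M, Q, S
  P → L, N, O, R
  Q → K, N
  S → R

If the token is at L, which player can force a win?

A0 = {R}
A1: add {S} — S (Eve) has S→R.
A2 = A1; e.g. K (Eve) has no edge into A1. Fixed point.
L never enters the attractor, so Adam can avoid the target forever.

Adam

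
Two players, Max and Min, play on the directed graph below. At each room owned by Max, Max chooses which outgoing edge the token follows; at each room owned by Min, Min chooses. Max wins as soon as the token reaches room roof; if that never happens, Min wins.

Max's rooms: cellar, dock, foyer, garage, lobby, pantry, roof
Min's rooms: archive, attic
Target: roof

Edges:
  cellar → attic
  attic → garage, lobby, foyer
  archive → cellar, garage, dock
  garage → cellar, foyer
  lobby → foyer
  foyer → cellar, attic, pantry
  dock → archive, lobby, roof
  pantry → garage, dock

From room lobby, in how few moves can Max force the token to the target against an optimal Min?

A0 = {roof}
A1: add {dock} — dock (Max) has dock→roof.
A2: add {pantry} — pantry (Max) has pantry→dock.
A3: add {foyer} — foyer (Max) has foyer→pantry.
A4: add {garage, lobby} — garage (Max) has garage→foyer; lobby (Max) has lobby→foyer.
lobby enters the attractor at level 4, so Max can force the target in 4 moves from there.

4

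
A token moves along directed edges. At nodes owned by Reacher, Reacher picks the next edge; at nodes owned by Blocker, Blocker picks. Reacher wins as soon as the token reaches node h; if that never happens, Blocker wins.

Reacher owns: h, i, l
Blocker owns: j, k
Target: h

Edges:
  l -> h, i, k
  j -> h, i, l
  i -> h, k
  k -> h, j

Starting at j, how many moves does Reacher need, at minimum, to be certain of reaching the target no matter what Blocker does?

2

A0 = {h}
A1: add {i, l} — i (Reacher) has i→h; l (Reacher) has l→h.
A2: add {j} — j (Blocker): all of {h, i, l} already in.
j enters the attractor at level 2, so Reacher can force the target in 2 moves from there.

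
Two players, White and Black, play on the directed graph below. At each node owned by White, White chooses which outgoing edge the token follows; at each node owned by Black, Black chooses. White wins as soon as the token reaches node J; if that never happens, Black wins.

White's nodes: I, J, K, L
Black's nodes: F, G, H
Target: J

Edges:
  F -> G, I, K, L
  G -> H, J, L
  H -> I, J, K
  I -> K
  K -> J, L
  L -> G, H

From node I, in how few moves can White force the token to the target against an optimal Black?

2

A0 = {J}
A1: add {K} — K (White) has K→J.
A2: add {I} — I (White) has I→K.
I enters the attractor at level 2, so White can force the target in 2 moves from there.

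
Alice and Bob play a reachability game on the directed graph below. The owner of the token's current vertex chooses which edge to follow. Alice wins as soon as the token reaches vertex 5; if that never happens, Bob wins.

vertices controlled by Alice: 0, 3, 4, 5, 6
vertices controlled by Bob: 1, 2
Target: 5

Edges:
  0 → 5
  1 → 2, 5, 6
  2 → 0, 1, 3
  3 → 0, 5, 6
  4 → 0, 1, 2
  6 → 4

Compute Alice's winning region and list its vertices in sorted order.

A0 = {5}
A1: add {0, 3} — 0 (Alice) has 0→5; 3 (Alice) has 3→5.
A2: add {4} — 4 (Alice) has 4→0.
A3: add {6} — 6 (Alice) has 6→4.
A4 = A3; e.g. 1 (Bob) can still go to 2. Fixed point.
Alice's winning region = {0, 3, 4, 5, 6}.

0, 3, 4, 5, 6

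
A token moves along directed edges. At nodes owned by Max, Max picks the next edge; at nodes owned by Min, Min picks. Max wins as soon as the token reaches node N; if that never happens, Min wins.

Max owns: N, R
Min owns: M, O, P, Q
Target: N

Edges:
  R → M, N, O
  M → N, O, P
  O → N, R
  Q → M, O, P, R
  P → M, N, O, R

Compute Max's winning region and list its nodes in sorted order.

A0 = {N}
A1: add {R} — R (Max) has R→N.
A2: add {O} — O (Min): all of {N, R} already in.
A3 = A2; e.g. M (Min) can still go to P. Fixed point.
Max's winning region = {N, O, R}.

N, O, R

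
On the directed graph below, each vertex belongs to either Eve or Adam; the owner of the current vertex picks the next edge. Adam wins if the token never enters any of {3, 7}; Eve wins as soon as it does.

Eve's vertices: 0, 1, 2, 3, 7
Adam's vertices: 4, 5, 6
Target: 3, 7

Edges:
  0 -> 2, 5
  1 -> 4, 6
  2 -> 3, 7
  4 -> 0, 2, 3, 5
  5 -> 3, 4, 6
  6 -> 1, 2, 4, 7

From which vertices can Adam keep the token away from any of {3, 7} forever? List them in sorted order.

A0 = {3, 7}
A1: add {2} — 2 (Eve) has 2→3.
A2: add {0} — 0 (Eve) has 0→2.
A3 = A2; e.g. 1 (Eve) has no edge into A2. Fixed point.
Eve's attractor = {0, 2, 3, 7}; Adam avoids the target exactly from the complement.

1, 4, 5, 6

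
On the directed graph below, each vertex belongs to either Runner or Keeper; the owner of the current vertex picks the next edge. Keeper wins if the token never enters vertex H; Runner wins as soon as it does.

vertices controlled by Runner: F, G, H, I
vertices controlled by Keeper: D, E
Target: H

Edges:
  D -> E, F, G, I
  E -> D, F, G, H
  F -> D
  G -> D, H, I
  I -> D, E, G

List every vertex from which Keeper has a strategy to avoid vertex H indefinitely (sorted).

D, E, F

A0 = {H}
A1: add {G} — G (Runner) has G→H.
A2: add {I} — I (Runner) has I→G.
A3 = A2; e.g. D (Keeper) can still go to E. Fixed point.
Runner's attractor = {G, H, I}; Keeper avoids the target exactly from the complement.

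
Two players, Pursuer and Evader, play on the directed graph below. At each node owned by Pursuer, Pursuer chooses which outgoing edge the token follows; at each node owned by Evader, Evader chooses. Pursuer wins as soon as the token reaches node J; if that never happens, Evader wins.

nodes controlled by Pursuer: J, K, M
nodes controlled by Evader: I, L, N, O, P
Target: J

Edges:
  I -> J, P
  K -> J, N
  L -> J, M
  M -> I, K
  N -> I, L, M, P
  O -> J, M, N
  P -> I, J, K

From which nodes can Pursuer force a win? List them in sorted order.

A0 = {J}
A1: add {K} — K (Pursuer) has K→J.
A2: add {M} — M (Pursuer) has M→K.
A3: add {L} — L (Evader): all of {J, M} already in.
A4 = A3; e.g. I (Evader) can still go to P. Fixed point.
Pursuer's winning region = {J, K, L, M}.

J, K, L, M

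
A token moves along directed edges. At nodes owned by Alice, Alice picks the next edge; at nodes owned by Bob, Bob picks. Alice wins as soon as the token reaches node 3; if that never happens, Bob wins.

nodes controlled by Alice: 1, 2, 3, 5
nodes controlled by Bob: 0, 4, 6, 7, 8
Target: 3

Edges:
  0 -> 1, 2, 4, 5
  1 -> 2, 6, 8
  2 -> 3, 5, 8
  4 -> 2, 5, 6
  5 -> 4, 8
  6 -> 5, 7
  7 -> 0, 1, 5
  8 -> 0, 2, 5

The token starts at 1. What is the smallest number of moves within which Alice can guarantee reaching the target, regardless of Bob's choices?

A0 = {3}
A1: add {2} — 2 (Alice) has 2→3.
A2: add {1} — 1 (Alice) has 1→2.
A3 = A2; e.g. 0 (Bob) can still go to 4. Fixed point.
1 enters the attractor at level 2, so Alice can force the target in 2 moves from there.

2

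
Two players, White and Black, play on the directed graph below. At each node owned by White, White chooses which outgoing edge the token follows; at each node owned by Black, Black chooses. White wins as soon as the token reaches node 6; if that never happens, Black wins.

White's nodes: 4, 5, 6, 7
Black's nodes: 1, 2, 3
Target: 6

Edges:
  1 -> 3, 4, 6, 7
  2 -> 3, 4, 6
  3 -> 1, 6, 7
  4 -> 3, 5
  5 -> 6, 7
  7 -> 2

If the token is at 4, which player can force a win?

A0 = {6}
A1: add {5} — 5 (White) has 5→6.
A2: add {4} — 4 (White) has 4→5.
A3 = A2; e.g. 1 (Black) can still go to 3. Fixed point.
4 ∈ A2, so White can force the target.

White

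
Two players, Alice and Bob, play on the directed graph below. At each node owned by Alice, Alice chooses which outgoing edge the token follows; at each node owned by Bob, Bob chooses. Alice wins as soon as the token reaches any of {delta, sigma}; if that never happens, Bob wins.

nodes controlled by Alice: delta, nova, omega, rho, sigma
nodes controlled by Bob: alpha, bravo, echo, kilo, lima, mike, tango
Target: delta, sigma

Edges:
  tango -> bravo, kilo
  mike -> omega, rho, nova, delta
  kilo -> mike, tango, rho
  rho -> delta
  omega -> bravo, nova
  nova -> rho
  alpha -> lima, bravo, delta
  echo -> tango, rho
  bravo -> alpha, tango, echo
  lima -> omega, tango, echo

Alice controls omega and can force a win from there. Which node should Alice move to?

nova

A0 = {delta, sigma}
A1: add {rho} — rho (Alice) has rho→delta.
A2: add {nova} — nova (Alice) has nova→rho.
A3: add {omega} — omega (Alice) has omega→nova.
A4: add {mike} — mike (Bob): all of {omega, rho, nova, delta} already in.
A5 = A4; e.g. lima (Bob) can still go to tango. Fixed point.
From omega, successor nova is in the attractor (rank 2); the other successor bravo is not.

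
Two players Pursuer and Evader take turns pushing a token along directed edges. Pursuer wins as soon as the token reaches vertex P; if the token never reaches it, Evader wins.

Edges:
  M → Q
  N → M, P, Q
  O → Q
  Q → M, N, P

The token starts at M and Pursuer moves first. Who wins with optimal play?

Evader

Track states (vertex, player-to-move).
A0 = {(P,Pursuer), (P,Evader)}
A1: add {(N,Pursuer), (Q,Pursuer)}.
A2: add {(M,Evader), (O,Evader)}.
A3 = A2; e.g. (M,Pursuer) stays out. (M,Pursuer) never enters ⇒ Evader avoids the target.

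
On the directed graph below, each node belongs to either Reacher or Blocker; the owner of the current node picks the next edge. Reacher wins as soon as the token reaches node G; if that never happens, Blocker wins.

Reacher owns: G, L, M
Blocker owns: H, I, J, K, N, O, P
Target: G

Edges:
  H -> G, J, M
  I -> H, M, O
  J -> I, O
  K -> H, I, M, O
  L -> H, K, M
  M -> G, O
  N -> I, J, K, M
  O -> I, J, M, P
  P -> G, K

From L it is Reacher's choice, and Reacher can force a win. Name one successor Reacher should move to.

A0 = {G}
A1: add {M} — M (Reacher) has M→G.
A2: add {L} — L (Reacher) has L→M.
A3 = A2; e.g. H (Blocker) can still go to J. Fixed point.
From L, successor M is in the attractor (rank 1); the other successors H, K are not.

M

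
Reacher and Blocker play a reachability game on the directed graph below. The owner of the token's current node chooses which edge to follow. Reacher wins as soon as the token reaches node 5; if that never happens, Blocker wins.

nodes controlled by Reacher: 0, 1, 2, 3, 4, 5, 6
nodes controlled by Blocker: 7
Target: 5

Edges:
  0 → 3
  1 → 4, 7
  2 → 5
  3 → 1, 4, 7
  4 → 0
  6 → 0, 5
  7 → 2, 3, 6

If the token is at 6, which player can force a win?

Reacher

A0 = {5}
A1: add {2, 6} — 2 (Reacher) has 2→5; 6 (Reacher) has 6→5.
A2 = A1; e.g. 0 (Reacher) has no edge into A1. Fixed point.
6 ∈ A1, so Reacher can force the target.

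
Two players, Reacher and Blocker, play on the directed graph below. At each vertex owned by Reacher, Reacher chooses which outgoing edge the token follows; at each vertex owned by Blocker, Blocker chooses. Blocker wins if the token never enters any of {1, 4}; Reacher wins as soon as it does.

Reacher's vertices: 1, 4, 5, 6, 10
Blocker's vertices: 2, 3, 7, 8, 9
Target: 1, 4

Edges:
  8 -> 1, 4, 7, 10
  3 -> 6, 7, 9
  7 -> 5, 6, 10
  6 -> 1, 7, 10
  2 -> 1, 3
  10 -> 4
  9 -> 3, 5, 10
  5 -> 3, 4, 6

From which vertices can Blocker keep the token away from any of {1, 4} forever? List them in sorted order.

2, 3, 9

A0 = {1, 4}
A1: add {5, 6, 10} — 5 (Reacher) has 5→4; 6 (Reacher) has 6→1; 10 (Reacher) has 10→4.
A2: add {7} — 7 (Blocker): all of {5, 6, 10} already in.
A3: add {8} — 8 (Blocker): all of {1, 4, 7, 10} already in.
A4 = A3; e.g. 2 (Blocker) can still go to 3. Fixed point.
Reacher's attractor = {1, 4, 5, 6, 7, 8, 10}; Blocker avoids the target exactly from the complement.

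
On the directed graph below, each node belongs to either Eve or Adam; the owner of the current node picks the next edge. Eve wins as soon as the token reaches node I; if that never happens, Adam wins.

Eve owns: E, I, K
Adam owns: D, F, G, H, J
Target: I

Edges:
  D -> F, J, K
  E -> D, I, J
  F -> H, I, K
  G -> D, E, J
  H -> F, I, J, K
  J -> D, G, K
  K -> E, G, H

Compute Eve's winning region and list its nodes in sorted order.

A0 = {I}
A1: add {E} — E (Eve) has E→I.
A2: add {K} — K (Eve) has K→E.
A3 = A2; e.g. D (Adam) can still go to F. Fixed point.
Eve's winning region = {E, I, K}.

E, I, K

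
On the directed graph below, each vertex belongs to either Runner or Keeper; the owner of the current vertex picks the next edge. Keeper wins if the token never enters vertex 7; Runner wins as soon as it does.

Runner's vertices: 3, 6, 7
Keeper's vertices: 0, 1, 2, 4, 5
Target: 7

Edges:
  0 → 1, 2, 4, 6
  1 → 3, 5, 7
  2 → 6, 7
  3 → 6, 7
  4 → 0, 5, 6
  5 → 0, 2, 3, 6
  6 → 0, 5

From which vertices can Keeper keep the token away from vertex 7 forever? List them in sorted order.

0, 1, 2, 4, 5, 6

A0 = {7}
A1: add {3} — 3 (Runner) has 3→7.
A2 = A1; e.g. 0 (Keeper) can still go to 1. Fixed point.
Runner's attractor = {3, 7}; Keeper avoids the target exactly from the complement.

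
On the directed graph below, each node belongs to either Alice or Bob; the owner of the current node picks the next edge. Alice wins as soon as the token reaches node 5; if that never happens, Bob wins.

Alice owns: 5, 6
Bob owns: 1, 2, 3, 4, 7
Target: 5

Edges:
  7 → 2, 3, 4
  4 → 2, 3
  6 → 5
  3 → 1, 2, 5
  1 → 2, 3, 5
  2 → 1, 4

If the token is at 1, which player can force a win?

Bob

A0 = {5}
A1: add {6} — 6 (Alice) has 6→5.
A2 = A1; e.g. 1 (Bob) can still go to 2. Fixed point.
1 never enters the attractor, so Bob can avoid the target forever.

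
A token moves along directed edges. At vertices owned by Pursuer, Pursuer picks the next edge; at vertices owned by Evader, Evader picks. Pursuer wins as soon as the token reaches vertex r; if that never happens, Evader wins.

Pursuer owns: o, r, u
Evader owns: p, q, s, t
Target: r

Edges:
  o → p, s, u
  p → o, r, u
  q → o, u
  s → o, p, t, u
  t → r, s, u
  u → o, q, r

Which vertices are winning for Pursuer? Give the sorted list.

o, p, q, r, u

A0 = {r}
A1: add {u} — u (Pursuer) has u→r.
A2: add {o} — o (Pursuer) has o→u.
A3: add {p, q} — p (Evader): all of {o, r, u} already in; q (Evader): all of {o, u} already in.
A4 = A3; e.g. s (Evader) can still go to t. Fixed point.
Pursuer's winning region = {o, p, q, r, u}.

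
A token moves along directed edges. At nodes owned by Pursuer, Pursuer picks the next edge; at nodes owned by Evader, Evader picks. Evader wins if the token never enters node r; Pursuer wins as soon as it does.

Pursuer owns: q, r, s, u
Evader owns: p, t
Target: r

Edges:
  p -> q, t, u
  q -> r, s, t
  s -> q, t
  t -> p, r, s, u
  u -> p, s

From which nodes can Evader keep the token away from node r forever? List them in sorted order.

A0 = {r}
A1: add {q} — q (Pursuer) has q→r.
A2: add {s} — s (Pursuer) has s→q.
A3: add {u} — u (Pursuer) has u→s.
A4 = A3; e.g. p (Evader) can still go to t. Fixed point.
Pursuer's attractor = {q, r, s, u}; Evader avoids the target exactly from the complement.

p, t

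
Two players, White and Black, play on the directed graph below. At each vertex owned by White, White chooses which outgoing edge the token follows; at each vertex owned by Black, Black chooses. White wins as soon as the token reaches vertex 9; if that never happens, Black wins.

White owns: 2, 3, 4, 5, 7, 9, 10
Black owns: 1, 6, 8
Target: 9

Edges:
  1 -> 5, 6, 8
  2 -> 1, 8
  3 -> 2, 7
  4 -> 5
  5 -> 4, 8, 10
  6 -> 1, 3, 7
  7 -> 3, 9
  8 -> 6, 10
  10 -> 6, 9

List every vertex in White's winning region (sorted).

A0 = {9}
A1: add {7, 10} — 7 (White) has 7→9; 10 (White) has 10→9.
A2: add {3, 5} — 3 (White) has 3→7; 5 (White) has 5→10.
A3: add {4} — 4 (White) has 4→5.
A4 = A3; e.g. 1 (Black) can still go to 6. Fixed point.
White's winning region = {3, 4, 5, 7, 9, 10}.

3, 4, 5, 7, 9, 10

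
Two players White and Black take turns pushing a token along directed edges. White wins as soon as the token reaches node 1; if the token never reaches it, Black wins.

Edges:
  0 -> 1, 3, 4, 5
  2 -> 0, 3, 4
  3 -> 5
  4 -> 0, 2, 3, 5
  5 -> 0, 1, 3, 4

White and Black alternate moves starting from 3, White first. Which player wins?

Track states (vertex, player-to-move).
A0 = {(1,White), (1,Black)}
A1: add {(0,White), (5,White)}.
A2: add {(3,Black)}.
A3: add {(2,White), (4,White)}.
A4 = A3; e.g. (0,Black) stays out. (3,White) never enters ⇒ Black avoids the target.

Black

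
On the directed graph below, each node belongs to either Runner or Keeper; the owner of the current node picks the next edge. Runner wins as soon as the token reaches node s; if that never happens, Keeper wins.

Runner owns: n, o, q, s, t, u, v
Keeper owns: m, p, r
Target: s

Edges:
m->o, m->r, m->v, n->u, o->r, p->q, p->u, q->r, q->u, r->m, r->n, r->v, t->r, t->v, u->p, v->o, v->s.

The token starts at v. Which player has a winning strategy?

A0 = {s}
A1: add {v} — v (Runner) has v→s.
v ∈ A1, so Runner can force the target.

Runner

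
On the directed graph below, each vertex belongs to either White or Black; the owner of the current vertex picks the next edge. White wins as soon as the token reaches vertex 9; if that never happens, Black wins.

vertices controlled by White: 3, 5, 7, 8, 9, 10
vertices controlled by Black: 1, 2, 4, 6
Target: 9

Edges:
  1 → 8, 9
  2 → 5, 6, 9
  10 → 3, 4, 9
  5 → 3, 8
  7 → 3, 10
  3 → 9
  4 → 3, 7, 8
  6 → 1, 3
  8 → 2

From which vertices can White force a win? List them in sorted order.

A0 = {9}
A1: add {3, 10} — 3 (White) has 3→9; 10 (White) has 10→9.
A2: add {5, 7} — 5 (White) has 5→3; 7 (White) has 7→3.
A3 = A2; e.g. 1 (Black) can still go to 8. Fixed point.
White's winning region = {3, 5, 7, 9, 10}.

3, 5, 7, 9, 10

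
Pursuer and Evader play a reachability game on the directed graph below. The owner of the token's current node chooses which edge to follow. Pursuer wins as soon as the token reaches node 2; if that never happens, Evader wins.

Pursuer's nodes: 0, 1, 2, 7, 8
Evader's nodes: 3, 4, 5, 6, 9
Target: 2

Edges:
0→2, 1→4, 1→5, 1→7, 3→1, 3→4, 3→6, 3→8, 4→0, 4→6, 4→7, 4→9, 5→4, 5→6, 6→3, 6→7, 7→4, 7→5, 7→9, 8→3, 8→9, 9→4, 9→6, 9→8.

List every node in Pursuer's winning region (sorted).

A0 = {2}
A1: add {0} — 0 (Pursuer) has 0→2.
A2 = A1; e.g. 1 (Pursuer) has no edge into A1. Fixed point.
Pursuer's winning region = {0, 2}.

0, 2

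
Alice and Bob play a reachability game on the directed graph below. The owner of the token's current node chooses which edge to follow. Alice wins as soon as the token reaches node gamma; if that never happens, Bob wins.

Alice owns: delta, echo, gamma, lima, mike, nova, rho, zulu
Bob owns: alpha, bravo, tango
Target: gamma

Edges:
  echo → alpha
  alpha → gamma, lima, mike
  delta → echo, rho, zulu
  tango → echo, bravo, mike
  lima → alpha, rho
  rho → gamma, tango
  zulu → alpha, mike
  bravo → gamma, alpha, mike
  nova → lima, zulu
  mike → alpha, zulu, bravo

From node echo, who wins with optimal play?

A0 = {gamma}
A1: add {rho} — rho (Alice) has rho→gamma.
A2: add {delta, lima} — delta (Alice) has delta→rho; lima (Alice) has lima→rho.
A3: add {nova} — nova (Alice) has nova→lima.
A4 = A3; e.g. echo (Alice) has no edge into A3. Fixed point.
echo never enters the attractor, so Bob can avoid the target forever.

Bob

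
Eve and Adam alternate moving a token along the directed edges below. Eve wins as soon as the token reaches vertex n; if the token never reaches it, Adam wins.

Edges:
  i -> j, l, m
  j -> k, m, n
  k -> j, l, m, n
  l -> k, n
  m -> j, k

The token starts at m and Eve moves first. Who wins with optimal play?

Track states (vertex, player-to-move).
A0 = {(n,Eve), (n,Adam)}
A1: add {(j,Eve), (k,Eve), (l,Eve)}.
A2: add {(l,Adam), (m,Adam)}.
A3: add {(i,Eve)}.
A4 = A3; e.g. (i,Adam) stays out. (m,Eve) never enters ⇒ Adam avoids the target.

Adam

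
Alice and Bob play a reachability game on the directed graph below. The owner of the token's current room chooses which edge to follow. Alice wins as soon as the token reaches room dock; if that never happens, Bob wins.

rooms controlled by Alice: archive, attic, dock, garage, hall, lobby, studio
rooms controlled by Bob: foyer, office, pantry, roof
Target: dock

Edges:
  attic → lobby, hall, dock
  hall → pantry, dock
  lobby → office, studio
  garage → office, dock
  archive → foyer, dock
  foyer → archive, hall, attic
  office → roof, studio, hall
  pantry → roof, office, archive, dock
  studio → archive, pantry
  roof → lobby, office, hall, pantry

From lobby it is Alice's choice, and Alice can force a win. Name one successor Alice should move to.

A0 = {dock}
A1: add {archive, attic, garage, hall} — archive (Alice) has archive→dock; hall (Alice) has hall→dock; attic (Alice) has attic→dock; garage (Alice) has garage→dock.
A2: add {foyer, studio} — studio (Alice) has studio→archive; foyer (Bob): all of {archive, hall, attic} already in.
A3: add {lobby} — lobby (Alice) has lobby→studio.
A4 = A3; e.g. roof (Bob) can still go to office. Fixed point.
From lobby, successor studio is in the attractor (rank 2); the other successor office is not.

studio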